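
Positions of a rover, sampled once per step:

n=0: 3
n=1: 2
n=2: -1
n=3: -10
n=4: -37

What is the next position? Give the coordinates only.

-118

Step-to-step displacements: -1, -3, -9, -27; each is 3× the previous.
step 5: -37 − 81 → -118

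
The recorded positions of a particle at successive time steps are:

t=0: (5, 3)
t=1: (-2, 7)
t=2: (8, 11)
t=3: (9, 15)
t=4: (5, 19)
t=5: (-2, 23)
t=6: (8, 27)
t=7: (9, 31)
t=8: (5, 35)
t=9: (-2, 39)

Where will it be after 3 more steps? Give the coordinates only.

(5, 51)

The first coordinate repeats the cycle [5, -2, 8, 9] with period 4; step 12 mod 4 = 0, giving 5.
The second coordinate changes by +4 each step, so at step 12 it is 3 + 12·(4) = 51.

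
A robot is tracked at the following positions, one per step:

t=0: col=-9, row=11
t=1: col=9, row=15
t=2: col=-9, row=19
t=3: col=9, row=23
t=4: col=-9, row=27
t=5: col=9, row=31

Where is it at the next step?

The col coordinate repeats the cycle [-9, 9] with period 2; step 6 mod 2 = 0, giving -9.
The row coordinate changes by +4 each step, so at step 6 it is 11 + 6·(4) = 35.

col=-9, row=35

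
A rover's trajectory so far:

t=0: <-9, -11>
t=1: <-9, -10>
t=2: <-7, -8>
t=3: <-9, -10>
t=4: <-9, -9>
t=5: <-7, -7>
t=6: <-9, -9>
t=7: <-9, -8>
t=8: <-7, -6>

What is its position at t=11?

Differencing gives <+0, +1>, <+2, +2>, <-2, -2>, <+0, +1>, <+2, +2>, <-2, -2>, <+0, +1>, <+2, +2>. This is the pattern <+0, +1>, <+2, +2>, <-2, -2> repeated.
step 9: apply <-2, -2> → <-9, -8>
step 10: apply <+0, +1> → <-9, -7>
step 11: apply <+2, +2> → <-7, -5>

<-7, -5>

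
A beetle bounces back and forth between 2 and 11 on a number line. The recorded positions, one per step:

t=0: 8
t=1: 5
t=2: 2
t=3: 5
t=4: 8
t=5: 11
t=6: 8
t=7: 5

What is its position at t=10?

8

The value reflects between 2 and 11, moving 3 per step.
  step 8: 5 → 2
  step 9: 2 → 5
  step 10: 5 → 8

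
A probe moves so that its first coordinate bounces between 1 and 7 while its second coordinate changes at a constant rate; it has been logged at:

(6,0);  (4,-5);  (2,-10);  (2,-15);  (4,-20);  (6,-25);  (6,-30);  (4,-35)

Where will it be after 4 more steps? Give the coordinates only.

The first coordinate reflects between 1 and 7, moving 2 per step.
  step 8: 4 → 2
  step 9: 2 → 2
  step 10: 2 → 4
  step 11: 4 → 6
The second coordinate changes by -5 each step: at step 11 it is -55.

(6,-55)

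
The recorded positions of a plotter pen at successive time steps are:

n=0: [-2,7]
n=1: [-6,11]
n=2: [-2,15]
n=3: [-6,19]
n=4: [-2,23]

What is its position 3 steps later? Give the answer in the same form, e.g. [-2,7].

First: cycles through -2, -6 every 2 steps. Step 7 lands at position 1 of the cycle → -6.
Second: linear, +4 per step → 35 at step 7.

[-6,35]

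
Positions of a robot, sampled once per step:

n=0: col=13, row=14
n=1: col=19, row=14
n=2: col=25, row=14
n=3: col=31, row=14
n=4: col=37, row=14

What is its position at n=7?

col=55, row=14

Constant displacement of (+6, +0) per step.
step 5: col=37, row=14 + (+6, +0) → col=43, row=14
step 6: col=43, row=14 + (+6, +0) → col=49, row=14
step 7: col=49, row=14 + (+6, +0) → col=55, row=14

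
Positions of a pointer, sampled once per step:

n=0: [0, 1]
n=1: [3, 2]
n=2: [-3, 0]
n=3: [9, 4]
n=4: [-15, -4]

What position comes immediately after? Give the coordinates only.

Consecutive displacements [+3, +1], [-6, -2], [+12, +4], [-24, -8] scale by a factor of -2 each step.
step 5: [-15, -4] + [+48, +16] → [33, 12]

[33, 12]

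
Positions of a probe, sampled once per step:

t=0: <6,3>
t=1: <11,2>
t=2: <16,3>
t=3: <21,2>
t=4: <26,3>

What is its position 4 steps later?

First: linear, +5 per step → 46 at step 8.
Second: cycles through 3, 2 every 2 steps. Step 8 lands at position 0 of the cycle → 3.

<46,3>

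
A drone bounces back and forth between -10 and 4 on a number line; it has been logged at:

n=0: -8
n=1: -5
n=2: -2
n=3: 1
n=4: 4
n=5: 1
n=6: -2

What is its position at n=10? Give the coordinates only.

-6

The value travels 3 per step and bounces off the walls at -10 and 4.
  step 7: -2 → -5
  step 8: -5 → -8
  step 9: -8 → -9
  step 10: -9 → -6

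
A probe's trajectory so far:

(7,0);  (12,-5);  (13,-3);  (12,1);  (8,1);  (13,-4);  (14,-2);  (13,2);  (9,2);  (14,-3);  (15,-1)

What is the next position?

(14,3)

Step-to-step displacements: (+5,-5), (+1,+2), (-1,+4), (-4,+0), (+5,-5), (+1,+2), (-1,+4), (-4,+0), (+5,-5), (+1,+2) — a repeating cycle of length 4.
step 11: apply (-1,+4) → (14,3)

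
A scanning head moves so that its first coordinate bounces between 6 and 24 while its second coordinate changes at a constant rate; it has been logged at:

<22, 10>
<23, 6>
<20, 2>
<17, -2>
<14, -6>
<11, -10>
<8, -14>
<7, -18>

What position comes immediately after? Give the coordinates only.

<10, -22>

The first coordinate travels 3 per step and bounces off the walls at 6 and 24.
  step 8: 7 → 10
The second coordinate changes by -4 each step: at step 8 it is -22.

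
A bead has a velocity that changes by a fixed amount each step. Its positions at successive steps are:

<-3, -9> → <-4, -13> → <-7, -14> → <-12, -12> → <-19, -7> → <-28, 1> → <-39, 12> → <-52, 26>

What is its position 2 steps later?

Successive displacements: <-1, -4>, <-3, -1>, <-5, +2>, <-7, +5>, <-9, +8>, <-11, +11>, <-13, +14> — each changes by <-2, +3>.
step 8: <-52, 26> + <-15, +17> → <-67, 43>
step 9: <-67, 43> + <-17, +20> → <-84, 63>

<-84, 63>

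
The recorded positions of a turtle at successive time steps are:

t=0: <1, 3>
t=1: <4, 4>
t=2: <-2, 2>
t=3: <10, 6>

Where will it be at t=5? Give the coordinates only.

The jumps are <+3, +1>, <-6, -2>, <+12, +4> — a geometric progression with ratio -2.
step 4: <10, 6> + <-24, -8> → <-14, -2>
step 5: <-14, -2> + <+48, +16> → <34, 14>

<34, 14>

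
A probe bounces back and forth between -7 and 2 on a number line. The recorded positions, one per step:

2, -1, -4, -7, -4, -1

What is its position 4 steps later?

The value reflects between -7 and 2, moving 3 per step.
  step 6: -1 → 2
  step 7: 2 → -1
  step 8: -1 → -4
  step 9: -4 → -7

-7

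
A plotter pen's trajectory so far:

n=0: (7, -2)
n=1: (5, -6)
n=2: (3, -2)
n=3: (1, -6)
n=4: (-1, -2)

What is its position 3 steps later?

(-7, -6)

The first coordinate changes by -2 each step, so at step 7 it is 7 + 7·(-2) = -7.
The second coordinate repeats the cycle [-2, -6] with period 2; step 7 mod 2 = 1, giving -6.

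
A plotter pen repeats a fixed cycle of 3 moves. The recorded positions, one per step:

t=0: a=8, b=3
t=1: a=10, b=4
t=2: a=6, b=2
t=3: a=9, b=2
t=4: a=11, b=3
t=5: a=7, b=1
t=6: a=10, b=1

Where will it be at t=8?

a=8, b=0

Step-to-step displacements: (+2, +1), (-4, -2), (+3, +0), (+2, +1), (-4, -2), (+3, +0) — a repeating cycle of length 3.
step 7: apply (+2, +1) → a=12, b=2
step 8: apply (-4, -2) → a=8, b=0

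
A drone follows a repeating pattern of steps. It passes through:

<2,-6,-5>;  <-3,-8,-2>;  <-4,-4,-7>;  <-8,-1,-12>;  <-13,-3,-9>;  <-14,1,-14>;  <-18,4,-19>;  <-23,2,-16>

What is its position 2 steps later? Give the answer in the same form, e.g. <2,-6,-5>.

<-28,9,-26>

Differencing gives <-5,-2,+3>, <-1,+4,-5>, <-4,+3,-5>, <-5,-2,+3>, <-1,+4,-5>, <-4,+3,-5>, <-5,-2,+3>. This is the pattern <-5,-2,+3>, <-1,+4,-5>, <-4,+3,-5> repeated.
step 8: apply <-1,+4,-5> → <-24,6,-21>
step 9: apply <-4,+3,-5> → <-28,9,-26>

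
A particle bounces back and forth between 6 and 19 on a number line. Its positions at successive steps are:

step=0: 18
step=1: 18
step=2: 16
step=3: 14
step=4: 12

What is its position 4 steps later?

The value reflects between 6 and 19, moving 2 per step.
  step 5: 12 → 10
  step 6: 10 → 8
  step 7: 8 → 6
  step 8: 6 → 8

8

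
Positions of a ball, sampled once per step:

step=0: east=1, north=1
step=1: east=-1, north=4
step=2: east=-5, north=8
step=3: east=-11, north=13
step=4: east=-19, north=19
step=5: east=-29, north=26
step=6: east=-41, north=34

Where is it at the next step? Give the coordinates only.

First differences are (-2, +3), (-4, +4), (-6, +5), (-8, +6), (-10, +7), (-12, +8); their common second difference is (-2, +1) (constant acceleration).
step 7: east=-41, north=34 + (-14, +9) → east=-55, north=43

east=-55, north=43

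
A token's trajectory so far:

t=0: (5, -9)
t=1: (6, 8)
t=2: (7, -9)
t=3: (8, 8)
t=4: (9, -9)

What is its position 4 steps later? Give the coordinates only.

First: linear, +1 per step → 13 at step 8.
Second: cycles through -9, 8 every 2 steps. Step 8 lands at position 0 of the cycle → -9.

(13, -9)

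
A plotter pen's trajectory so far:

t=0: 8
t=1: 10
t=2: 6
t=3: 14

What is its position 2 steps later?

Consecutive displacements +2, -4, +8 scale by a factor of -2 each step.
step 4: 14 − 16 → -2
step 5: -2 + 32 → 30

30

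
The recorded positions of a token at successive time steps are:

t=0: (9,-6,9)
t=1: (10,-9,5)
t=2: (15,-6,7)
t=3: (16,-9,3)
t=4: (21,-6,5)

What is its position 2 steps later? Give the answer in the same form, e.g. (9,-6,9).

The moves between consecutive positions are (+1,-3,-4), (+5,+3,+2), (+1,-3,-4), (+5,+3,+2); they repeat the 2-cycle [(+1,-3,-4), (+5,+3,+2)].
step 5: apply (+1,-3,-4) → (22,-9,1)
step 6: apply (+5,+3,+2) → (27,-6,3)

(27,-6,3)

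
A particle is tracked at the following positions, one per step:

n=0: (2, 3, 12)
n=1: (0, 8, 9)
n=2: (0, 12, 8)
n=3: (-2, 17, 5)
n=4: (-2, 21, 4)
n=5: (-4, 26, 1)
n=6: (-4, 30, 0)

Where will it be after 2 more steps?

(-6, 39, -4)

The moves between consecutive positions are (-2, +5, -3), (+0, +4, -1), (-2, +5, -3), (+0, +4, -1), (-2, +5, -3), (+0, +4, -1); they repeat the 2-cycle [(-2, +5, -3), (+0, +4, -1)].
step 7: apply (-2, +5, -3) → (-6, 35, -3)
step 8: apply (+0, +4, -1) → (-6, 39, -4)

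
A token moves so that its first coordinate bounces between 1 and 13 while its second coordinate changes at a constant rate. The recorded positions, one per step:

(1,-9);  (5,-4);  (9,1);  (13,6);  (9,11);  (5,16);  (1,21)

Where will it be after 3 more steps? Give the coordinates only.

(13,36)

The first coordinate reflects between 1 and 13, moving 4 per step.
  step 7: 1 → 5
  step 8: 5 → 9
  step 9: 9 → 13
The second coordinate changes by +5 each step: at step 9 it is 36.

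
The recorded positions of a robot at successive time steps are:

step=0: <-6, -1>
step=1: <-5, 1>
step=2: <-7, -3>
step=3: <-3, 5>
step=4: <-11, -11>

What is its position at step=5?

Step-to-step displacements: <+1, +2>, <-2, -4>, <+4, +8>, <-8, -16>; each is -2× the previous.
step 5: <-11, -11> + <+16, +32> → <5, 21>

<5, 21>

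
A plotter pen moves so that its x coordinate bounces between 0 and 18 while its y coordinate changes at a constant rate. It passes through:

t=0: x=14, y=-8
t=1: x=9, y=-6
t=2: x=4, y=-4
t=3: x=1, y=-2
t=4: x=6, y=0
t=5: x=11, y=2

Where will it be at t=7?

The x coordinate travels 5 per step and bounces off the walls at 0 and 18.
  step 6: 11 → 16
  step 7: 16 → 15
The y coordinate changes by +2 each step: at step 7 it is 6.

x=15, y=6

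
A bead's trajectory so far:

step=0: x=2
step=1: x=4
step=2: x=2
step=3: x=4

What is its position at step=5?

Consecutive displacements +2, -2, +2 scale by a factor of -1 each step.
step 4: 4 − 2 → x=2
step 5: 2 + 2 → x=4

x=4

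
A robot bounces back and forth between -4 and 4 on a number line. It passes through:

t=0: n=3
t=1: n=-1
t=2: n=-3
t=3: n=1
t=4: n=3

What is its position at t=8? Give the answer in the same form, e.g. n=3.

n=3

The value travels 4 per step and bounces off the walls at -4 and 4.
  step 5: 3 → -1
  step 6: -1 → -3
  step 7: -3 → 1
  step 8: 1 → 3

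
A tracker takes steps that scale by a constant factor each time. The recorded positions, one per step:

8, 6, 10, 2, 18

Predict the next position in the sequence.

The jumps are -2, +4, -8, +16 — a geometric progression with ratio -2.
step 5: 18 − 32 → -14

-14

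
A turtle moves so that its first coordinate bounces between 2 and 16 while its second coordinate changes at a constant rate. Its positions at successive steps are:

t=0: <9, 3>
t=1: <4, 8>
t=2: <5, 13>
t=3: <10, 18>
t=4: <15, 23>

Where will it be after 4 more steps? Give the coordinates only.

The first coordinate reflects between 2 and 16, moving 5 per step.
  step 5: 15 → 12
  step 6: 12 → 7
  step 7: 7 → 2
  step 8: 2 → 7
The second coordinate changes by +5 each step: at step 8 it is 43.

<7, 43>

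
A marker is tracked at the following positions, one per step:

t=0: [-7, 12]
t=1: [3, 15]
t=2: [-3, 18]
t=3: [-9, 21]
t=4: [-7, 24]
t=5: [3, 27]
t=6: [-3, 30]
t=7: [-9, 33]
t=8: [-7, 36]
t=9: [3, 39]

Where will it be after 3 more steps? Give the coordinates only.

The first coordinate repeats the cycle [-7, 3, -3, -9] with period 4; step 12 mod 4 = 0, giving -7.
The second coordinate changes by +3 each step, so at step 12 it is 12 + 12·(3) = 48.

[-7, 48]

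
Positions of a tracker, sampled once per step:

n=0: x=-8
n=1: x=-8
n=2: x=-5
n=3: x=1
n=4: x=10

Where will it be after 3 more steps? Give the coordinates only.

x=55

Successive displacements: +0, +3, +6, +9 — each changes by +3.
step 5: 10 + 12 → x=22
step 6: 22 + 15 → x=37
step 7: 37 + 18 → x=55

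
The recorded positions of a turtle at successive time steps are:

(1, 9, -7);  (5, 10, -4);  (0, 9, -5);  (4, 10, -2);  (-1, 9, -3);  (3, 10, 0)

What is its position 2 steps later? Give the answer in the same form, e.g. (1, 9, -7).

(2, 10, 2)

The moves between consecutive positions are (+4, +1, +3), (-5, -1, -1), (+4, +1, +3), (-5, -1, -1), (+4, +1, +3); they repeat the 2-cycle [(+4, +1, +3), (-5, -1, -1)].
step 6: apply (-5, -1, -1) → (-2, 9, -1)
step 7: apply (+4, +1, +3) → (2, 10, 2)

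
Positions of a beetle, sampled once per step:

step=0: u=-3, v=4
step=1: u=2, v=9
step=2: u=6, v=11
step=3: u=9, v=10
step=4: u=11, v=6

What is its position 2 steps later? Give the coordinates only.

First differences are (+5,+5), (+4,+2), (+3,-1), (+2,-4); their common second difference is (-1,-3) (constant acceleration).
step 5: u=11, v=6 + (+1,-7) → u=12, v=-1
step 6: u=12, v=-1 + (+0,-10) → u=12, v=-11

u=12, v=-11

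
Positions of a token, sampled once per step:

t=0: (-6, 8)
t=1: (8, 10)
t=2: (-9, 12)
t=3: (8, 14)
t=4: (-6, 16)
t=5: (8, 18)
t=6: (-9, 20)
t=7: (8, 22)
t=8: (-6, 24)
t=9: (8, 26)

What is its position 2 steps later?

(8, 30)

The first coordinate repeats the cycle [-6, 8, -9, 8] with period 4; step 11 mod 4 = 3, giving 8.
The second coordinate changes by +2 each step, so at step 11 it is 8 + 11·(2) = 30.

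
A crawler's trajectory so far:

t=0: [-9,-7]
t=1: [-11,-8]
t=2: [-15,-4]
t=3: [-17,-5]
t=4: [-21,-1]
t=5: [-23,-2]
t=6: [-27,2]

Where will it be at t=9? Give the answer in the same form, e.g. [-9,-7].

The moves between consecutive positions are [-2,-1], [-4,+4], [-2,-1], [-4,+4], [-2,-1], [-4,+4]; they repeat the 2-cycle [[-2,-1], [-4,+4]].
step 7: apply [-2,-1] → [-29,1]
step 8: apply [-4,+4] → [-33,5]
step 9: apply [-2,-1] → [-35,4]

[-35,4]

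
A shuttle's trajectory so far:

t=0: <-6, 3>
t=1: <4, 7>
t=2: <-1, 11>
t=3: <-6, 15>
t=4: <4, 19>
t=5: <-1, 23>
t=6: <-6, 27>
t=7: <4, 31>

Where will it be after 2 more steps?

<-6, 39>

First: cycles through -6, 4, -1 every 3 steps. Step 9 lands at position 0 of the cycle → -6.
Second: linear, +4 per step → 39 at step 9.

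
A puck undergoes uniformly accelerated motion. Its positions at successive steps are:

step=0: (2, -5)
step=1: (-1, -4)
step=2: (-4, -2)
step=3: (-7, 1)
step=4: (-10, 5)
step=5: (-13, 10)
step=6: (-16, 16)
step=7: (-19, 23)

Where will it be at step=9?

(-25, 40)

First differences are (-3, +1), (-3, +2), (-3, +3), (-3, +4), (-3, +5), (-3, +6), (-3, +7); their common second difference is (+0, +1) (constant acceleration).
step 8: (-19, 23) + (-3, +8) → (-22, 31)
step 9: (-22, 31) + (-3, +9) → (-25, 40)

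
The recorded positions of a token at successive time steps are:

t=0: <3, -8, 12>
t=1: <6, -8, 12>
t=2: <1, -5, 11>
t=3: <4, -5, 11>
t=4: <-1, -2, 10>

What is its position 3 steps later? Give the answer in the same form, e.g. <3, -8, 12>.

Differencing gives <+3, +0, +0>, <-5, +3, -1>, <+3, +0, +0>, <-5, +3, -1>. This is the pattern <+3, +0, +0>, <-5, +3, -1> repeated.
step 5: apply <+3, +0, +0> → <2, -2, 10>
step 6: apply <-5, +3, -1> → <-3, 1, 9>
step 7: apply <+3, +0, +0> → <0, 1, 9>

<0, 1, 9>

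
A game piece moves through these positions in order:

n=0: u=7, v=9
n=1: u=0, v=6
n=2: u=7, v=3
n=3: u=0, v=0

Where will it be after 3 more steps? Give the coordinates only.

u=7, v=-9

The u coordinate repeats the cycle [7, 0] with period 2; step 6 mod 2 = 0, giving 7.
The v coordinate changes by -3 each step, so at step 6 it is 9 + 6·(-3) = -9.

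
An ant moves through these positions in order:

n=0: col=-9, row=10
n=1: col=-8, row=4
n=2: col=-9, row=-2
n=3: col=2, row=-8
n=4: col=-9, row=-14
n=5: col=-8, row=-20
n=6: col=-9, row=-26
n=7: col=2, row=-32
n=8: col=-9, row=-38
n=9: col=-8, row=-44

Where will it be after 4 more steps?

col=-8, row=-68

Col: cycles through -9, -8, -9, 2 every 4 steps. Step 13 lands at position 1 of the cycle → -8.
Row: linear, -6 per step → -68 at step 13.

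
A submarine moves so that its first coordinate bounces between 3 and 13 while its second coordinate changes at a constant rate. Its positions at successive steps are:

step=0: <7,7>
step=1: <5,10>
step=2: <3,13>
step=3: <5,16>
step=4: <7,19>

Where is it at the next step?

The first coordinate reflects between 3 and 13, moving 2 per step.
  step 5: 7 → 9
The second coordinate changes by +3 each step: at step 5 it is 22.

<9,22>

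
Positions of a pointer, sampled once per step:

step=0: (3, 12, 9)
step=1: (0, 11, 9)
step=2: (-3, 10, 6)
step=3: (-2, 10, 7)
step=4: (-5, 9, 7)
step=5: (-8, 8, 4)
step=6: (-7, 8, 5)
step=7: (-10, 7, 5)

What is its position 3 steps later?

The moves between consecutive positions are (-3, -1, +0), (-3, -1, -3), (+1, +0, +1), (-3, -1, +0), (-3, -1, -3), (+1, +0, +1), (-3, -1, +0); they repeat the 3-cycle [(-3, -1, +0), (-3, -1, -3), (+1, +0, +1)].
step 8: apply (-3, -1, -3) → (-13, 6, 2)
step 9: apply (+1, +0, +1) → (-12, 6, 3)
step 10: apply (-3, -1, +0) → (-15, 5, 3)

(-15, 5, 3)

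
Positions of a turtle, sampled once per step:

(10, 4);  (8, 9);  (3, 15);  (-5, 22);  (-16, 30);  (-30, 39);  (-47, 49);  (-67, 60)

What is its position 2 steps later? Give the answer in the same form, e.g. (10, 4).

(-116, 85)

First differences are (-2, +5), (-5, +6), (-8, +7), (-11, +8), (-14, +9), (-17, +10), (-20, +11); their common second difference is (-3, +1) (constant acceleration).
step 8: (-67, 60) + (-23, +12) → (-90, 72)
step 9: (-90, 72) + (-26, +13) → (-116, 85)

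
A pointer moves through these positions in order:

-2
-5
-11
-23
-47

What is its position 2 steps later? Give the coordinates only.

-191

Step-to-step displacements: -3, -6, -12, -24; each is 2× the previous.
step 5: -47 − 48 → -95
step 6: -95 − 96 → -191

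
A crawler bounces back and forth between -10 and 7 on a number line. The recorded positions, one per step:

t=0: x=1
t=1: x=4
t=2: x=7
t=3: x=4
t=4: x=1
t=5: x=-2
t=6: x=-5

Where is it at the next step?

x=-8

The value reflects between -10 and 7, moving 3 per step.
  step 7: -5 → -8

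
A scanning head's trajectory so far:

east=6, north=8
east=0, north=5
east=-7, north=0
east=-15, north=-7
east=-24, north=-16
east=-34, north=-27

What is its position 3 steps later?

Successive displacements: (-6,-3), (-7,-5), (-8,-7), (-9,-9), (-10,-11) — each changes by (-1,-2).
step 6: east=-34, north=-27 + (-11,-13) → east=-45, north=-40
step 7: east=-45, north=-40 + (-12,-15) → east=-57, north=-55
step 8: east=-57, north=-55 + (-13,-17) → east=-70, north=-72

east=-70, north=-72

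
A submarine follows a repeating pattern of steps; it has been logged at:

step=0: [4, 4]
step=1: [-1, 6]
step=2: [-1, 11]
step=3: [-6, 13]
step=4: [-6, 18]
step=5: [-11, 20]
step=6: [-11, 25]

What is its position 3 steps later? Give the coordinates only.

[-21, 34]

Step-to-step displacements: [-5, +2], [+0, +5], [-5, +2], [+0, +5], [-5, +2], [+0, +5] — a repeating cycle of length 2.
step 7: apply [-5, +2] → [-16, 27]
step 8: apply [+0, +5] → [-16, 32]
step 9: apply [-5, +2] → [-21, 34]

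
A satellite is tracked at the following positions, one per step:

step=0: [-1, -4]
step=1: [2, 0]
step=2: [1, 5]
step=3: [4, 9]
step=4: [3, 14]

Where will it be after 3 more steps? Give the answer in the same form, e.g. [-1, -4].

The moves between consecutive positions are [+3, +4], [-1, +5], [+3, +4], [-1, +5]; they repeat the 2-cycle [[+3, +4], [-1, +5]].
step 5: apply [+3, +4] → [6, 18]
step 6: apply [-1, +5] → [5, 23]
step 7: apply [+3, +4] → [8, 27]

[8, 27]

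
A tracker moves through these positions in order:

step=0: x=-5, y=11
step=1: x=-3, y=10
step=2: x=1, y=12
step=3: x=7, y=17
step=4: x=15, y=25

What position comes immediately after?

Successive displacements: (+2,-1), (+4,+2), (+6,+5), (+8,+8) — each changes by (+2,+3).
step 5: x=15, y=25 + (+10,+11) → x=25, y=36

x=25, y=36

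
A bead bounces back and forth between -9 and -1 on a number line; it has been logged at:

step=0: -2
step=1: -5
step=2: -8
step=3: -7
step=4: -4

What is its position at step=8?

-8

The value travels 3 per step and bounces off the walls at -9 and -1.
  step 5: -4 → -1
  step 6: -1 → -4
  step 7: -4 → -7
  step 8: -7 → -8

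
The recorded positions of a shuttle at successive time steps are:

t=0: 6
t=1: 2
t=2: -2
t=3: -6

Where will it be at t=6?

-18

The position changes by -4 every step.
step 4: -6 − 4 → -10
step 5: -10 − 4 → -14
step 6: -14 − 4 → -18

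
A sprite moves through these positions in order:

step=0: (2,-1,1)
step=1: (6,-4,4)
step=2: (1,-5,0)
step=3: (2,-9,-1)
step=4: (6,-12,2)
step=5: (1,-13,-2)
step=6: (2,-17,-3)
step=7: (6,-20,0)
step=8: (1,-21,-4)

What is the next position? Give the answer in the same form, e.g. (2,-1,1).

The moves between consecutive positions are (+4,-3,+3), (-5,-1,-4), (+1,-4,-1), (+4,-3,+3), (-5,-1,-4), (+1,-4,-1), (+4,-3,+3), (-5,-1,-4); they repeat the 3-cycle [(+4,-3,+3), (-5,-1,-4), (+1,-4,-1)].
step 9: apply (+1,-4,-1) → (2,-25,-5)

(2,-25,-5)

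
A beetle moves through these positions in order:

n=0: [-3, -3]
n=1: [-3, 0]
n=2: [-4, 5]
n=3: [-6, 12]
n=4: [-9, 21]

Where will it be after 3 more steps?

First differences are [+0, +3], [-1, +5], [-2, +7], [-3, +9]; their common second difference is [-1, +2] (constant acceleration).
step 5: [-9, 21] + [-4, +11] → [-13, 32]
step 6: [-13, 32] + [-5, +13] → [-18, 45]
step 7: [-18, 45] + [-6, +15] → [-24, 60]

[-24, 60]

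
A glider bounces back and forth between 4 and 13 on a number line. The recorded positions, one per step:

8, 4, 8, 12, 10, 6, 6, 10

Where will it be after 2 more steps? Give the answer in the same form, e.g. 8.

The value reflects between 4 and 13, moving 4 per step.
  step 8: 10 → 12
  step 9: 12 → 8

8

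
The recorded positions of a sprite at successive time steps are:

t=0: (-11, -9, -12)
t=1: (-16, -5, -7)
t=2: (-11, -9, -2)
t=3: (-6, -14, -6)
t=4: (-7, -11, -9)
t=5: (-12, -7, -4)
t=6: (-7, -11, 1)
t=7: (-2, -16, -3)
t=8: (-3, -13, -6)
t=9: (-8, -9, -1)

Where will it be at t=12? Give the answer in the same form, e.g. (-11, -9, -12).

Differencing gives (-5, +4, +5), (+5, -4, +5), (+5, -5, -4), (-1, +3, -3), (-5, +4, +5), (+5, -4, +5), (+5, -5, -4), (-1, +3, -3), (-5, +4, +5). This is the pattern (-5, +4, +5), (+5, -4, +5), (+5, -5, -4), (-1, +3, -3) repeated.
step 10: apply (+5, -4, +5) → (-3, -13, 4)
step 11: apply (+5, -5, -4) → (2, -18, 0)
step 12: apply (-1, +3, -3) → (1, -15, -3)

(1, -15, -3)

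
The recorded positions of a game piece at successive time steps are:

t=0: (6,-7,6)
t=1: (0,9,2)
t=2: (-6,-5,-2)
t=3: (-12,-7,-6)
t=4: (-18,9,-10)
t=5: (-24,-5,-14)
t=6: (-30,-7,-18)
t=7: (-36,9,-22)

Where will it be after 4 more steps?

The first coordinate changes by -6 each step, so at step 11 it is 6 + 11·(-6) = -60.
The second coordinate repeats the cycle [-7, 9, -5] with period 3; step 11 mod 3 = 2, giving -5.
The third coordinate changes by -4 each step, so at step 11 it is 6 + 11·(-4) = -38.

(-60,-5,-38)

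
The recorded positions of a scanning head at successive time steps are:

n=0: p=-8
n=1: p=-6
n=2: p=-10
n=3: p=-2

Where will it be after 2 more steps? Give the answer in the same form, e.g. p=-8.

Step-to-step displacements: +2, -4, +8; each is -2× the previous.
step 4: -2 − 16 → p=-18
step 5: -18 + 32 → p=14

p=14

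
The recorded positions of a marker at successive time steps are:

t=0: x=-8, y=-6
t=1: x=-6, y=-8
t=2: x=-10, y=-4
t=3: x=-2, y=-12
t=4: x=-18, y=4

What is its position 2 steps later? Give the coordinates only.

x=-50, y=36

Step-to-step displacements: (+2, -2), (-4, +4), (+8, -8), (-16, +16); each is -2× the previous.
step 5: x=-18, y=4 + (+32, -32) → x=14, y=-28
step 6: x=14, y=-28 + (-64, +64) → x=-50, y=36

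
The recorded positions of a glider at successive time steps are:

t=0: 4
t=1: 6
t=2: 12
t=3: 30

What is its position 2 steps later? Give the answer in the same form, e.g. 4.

Consecutive displacements +2, +6, +18 scale by a factor of 3 each step.
step 4: 30 + 54 → 84
step 5: 84 + 162 → 246

246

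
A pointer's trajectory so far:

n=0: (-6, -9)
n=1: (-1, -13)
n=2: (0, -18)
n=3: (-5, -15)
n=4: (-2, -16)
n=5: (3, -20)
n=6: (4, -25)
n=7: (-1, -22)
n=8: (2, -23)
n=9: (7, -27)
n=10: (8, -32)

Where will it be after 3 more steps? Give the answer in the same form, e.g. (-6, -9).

(11, -34)

The moves between consecutive positions are (+5, -4), (+1, -5), (-5, +3), (+3, -1), (+5, -4), (+1, -5), (-5, +3), (+3, -1), (+5, -4), (+1, -5); they repeat the 4-cycle [(+5, -4), (+1, -5), (-5, +3), (+3, -1)].
step 11: apply (-5, +3) → (3, -29)
step 12: apply (+3, -1) → (6, -30)
step 13: apply (+5, -4) → (11, -34)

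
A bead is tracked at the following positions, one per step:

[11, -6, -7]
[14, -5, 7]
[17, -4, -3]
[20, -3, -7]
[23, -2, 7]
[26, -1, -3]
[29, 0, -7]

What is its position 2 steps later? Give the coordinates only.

The first coordinate changes by +3 each step, so at step 8 it is 11 + 8·(3) = 35.
The second coordinate changes by +1 each step, so at step 8 it is -6 + 8·(1) = 2.
The third coordinate repeats the cycle [-7, 7, -3] with period 3; step 8 mod 3 = 2, giving -3.

[35, 2, -3]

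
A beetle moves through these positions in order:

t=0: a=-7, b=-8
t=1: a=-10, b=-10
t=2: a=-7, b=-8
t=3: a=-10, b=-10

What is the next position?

Step-to-step displacements: (-3, -2), (+3, +2), (-3, -2); each is -1× the previous.
step 4: a=-10, b=-10 + (+3, +2) → a=-7, b=-8

a=-7, b=-8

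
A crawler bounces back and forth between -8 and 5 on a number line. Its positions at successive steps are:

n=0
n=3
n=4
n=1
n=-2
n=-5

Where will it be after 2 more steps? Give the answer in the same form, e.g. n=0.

The value reflects between -8 and 5, moving 3 per step.
  step 6: -5 → -8
  step 7: -8 → -5

n=-5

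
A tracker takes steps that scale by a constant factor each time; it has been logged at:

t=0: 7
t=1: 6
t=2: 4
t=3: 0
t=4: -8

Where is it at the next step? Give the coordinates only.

-24

Step-to-step displacements: -1, -2, -4, -8; each is 2× the previous.
step 5: -8 − 16 → -24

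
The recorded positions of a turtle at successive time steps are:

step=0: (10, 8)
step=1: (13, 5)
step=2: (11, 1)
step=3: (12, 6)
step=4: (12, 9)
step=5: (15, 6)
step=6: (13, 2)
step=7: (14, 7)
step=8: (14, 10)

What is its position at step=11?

The moves between consecutive positions are (+3, -3), (-2, -4), (+1, +5), (+0, +3), (+3, -3), (-2, -4), (+1, +5), (+0, +3); they repeat the 4-cycle [(+3, -3), (-2, -4), (+1, +5), (+0, +3)].
step 9: apply (+3, -3) → (17, 7)
step 10: apply (-2, -4) → (15, 3)
step 11: apply (+1, +5) → (16, 8)

(16, 8)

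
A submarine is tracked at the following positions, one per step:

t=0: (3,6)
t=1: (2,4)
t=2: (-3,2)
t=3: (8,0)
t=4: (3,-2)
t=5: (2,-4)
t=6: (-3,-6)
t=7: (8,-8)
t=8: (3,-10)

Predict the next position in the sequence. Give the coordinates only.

(2,-12)

The first coordinate repeats the cycle [3, 2, -3, 8] with period 4; step 9 mod 4 = 1, giving 2.
The second coordinate changes by -2 each step, so at step 9 it is 6 + 9·(-2) = -12.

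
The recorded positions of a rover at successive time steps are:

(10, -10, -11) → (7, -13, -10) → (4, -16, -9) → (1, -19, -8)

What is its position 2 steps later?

The position changes by (-3, -3, +1) every step.
step 4: (1, -19, -8) + (-3, -3, +1) → (-2, -22, -7)
step 5: (-2, -22, -7) + (-3, -3, +1) → (-5, -25, -6)

(-5, -25, -6)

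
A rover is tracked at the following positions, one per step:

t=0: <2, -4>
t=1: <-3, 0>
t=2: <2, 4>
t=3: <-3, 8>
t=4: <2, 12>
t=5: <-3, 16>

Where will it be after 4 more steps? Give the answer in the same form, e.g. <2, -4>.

The first coordinate repeats the cycle [2, -3] with period 2; step 9 mod 2 = 1, giving -3.
The second coordinate changes by +4 each step, so at step 9 it is -4 + 9·(4) = 32.

<-3, 32>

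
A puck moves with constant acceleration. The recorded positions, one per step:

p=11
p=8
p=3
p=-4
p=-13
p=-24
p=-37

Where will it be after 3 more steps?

p=-88

Taking differences between consecutive positions: -3, -5, -7, -9, -11, -13. These grow by -2 each step.
step 7: -37 − 15 → p=-52
step 8: -52 − 17 → p=-69
step 9: -69 − 19 → p=-88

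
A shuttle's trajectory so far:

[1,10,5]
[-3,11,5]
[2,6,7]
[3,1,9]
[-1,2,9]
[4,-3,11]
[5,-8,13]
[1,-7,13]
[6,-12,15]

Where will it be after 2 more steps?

Differencing gives [-4,+1,+0], [+5,-5,+2], [+1,-5,+2], [-4,+1,+0], [+5,-5,+2], [+1,-5,+2], [-4,+1,+0], [+5,-5,+2]. This is the pattern [-4,+1,+0], [+5,-5,+2], [+1,-5,+2] repeated.
step 9: apply [+1,-5,+2] → [7,-17,17]
step 10: apply [-4,+1,+0] → [3,-16,17]

[3,-16,17]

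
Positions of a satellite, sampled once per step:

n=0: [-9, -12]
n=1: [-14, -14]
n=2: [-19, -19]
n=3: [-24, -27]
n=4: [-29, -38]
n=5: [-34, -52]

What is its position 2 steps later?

[-44, -89]

First differences are [-5, -2], [-5, -5], [-5, -8], [-5, -11], [-5, -14]; their common second difference is [+0, -3] (constant acceleration).
step 6: [-34, -52] + [-5, -17] → [-39, -69]
step 7: [-39, -69] + [-5, -20] → [-44, -89]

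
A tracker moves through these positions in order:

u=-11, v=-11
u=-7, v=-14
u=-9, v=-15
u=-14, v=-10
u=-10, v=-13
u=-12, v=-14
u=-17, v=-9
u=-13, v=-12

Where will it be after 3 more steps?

Differencing gives (+4, -3), (-2, -1), (-5, +5), (+4, -3), (-2, -1), (-5, +5), (+4, -3). This is the pattern (+4, -3), (-2, -1), (-5, +5) repeated.
step 8: apply (-2, -1) → u=-15, v=-13
step 9: apply (-5, +5) → u=-20, v=-8
step 10: apply (+4, -3) → u=-16, v=-11

u=-16, v=-11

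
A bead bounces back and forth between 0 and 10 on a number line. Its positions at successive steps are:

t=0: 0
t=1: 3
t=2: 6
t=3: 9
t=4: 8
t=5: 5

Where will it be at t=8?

The value reflects between 0 and 10, moving 3 per step.
  step 6: 5 → 2
  step 7: 2 → 1
  step 8: 1 → 4

4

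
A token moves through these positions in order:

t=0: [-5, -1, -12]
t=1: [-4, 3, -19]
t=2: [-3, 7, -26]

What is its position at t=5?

[0, 19, -47]

Constant displacement of [+1, +4, -7] per step.
step 3: [-3, 7, -26] + [+1, +4, -7] → [-2, 11, -33]
step 4: [-2, 11, -33] + [+1, +4, -7] → [-1, 15, -40]
step 5: [-1, 15, -40] + [+1, +4, -7] → [0, 19, -47]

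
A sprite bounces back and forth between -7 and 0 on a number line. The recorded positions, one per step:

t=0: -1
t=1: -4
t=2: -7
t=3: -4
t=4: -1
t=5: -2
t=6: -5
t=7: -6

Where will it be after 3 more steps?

The value reflects between -7 and 0, moving 3 per step.
  step 8: -6 → -3
  step 9: -3 → 0
  step 10: 0 → -3

-3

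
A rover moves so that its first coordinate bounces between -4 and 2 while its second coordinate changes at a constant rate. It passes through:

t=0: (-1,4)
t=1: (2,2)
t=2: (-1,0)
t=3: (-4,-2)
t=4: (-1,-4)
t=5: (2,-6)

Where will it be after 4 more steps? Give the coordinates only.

The first coordinate reflects between -4 and 2, moving 3 per step.
  step 6: 2 → -1
  step 7: -1 → -4
  step 8: -4 → -1
  step 9: -1 → 2
The second coordinate changes by -2 each step: at step 9 it is -14.

(2,-14)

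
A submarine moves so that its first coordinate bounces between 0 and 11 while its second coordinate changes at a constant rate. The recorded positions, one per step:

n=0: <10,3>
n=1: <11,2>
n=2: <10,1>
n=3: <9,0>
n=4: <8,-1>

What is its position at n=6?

<6,-3>

The first coordinate travels 1 per step and bounces off the walls at 0 and 11.
  step 5: 8 → 7
  step 6: 7 → 6
The second coordinate changes by -1 each step: at step 6 it is -3.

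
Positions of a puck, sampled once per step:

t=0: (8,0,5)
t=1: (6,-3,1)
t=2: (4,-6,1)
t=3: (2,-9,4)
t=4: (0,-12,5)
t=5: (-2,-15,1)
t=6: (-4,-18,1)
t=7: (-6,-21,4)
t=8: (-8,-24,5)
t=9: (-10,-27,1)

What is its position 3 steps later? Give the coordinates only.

First: linear, -2 per step → -16 at step 12.
Second: linear, -3 per step → -36 at step 12.
Third: cycles through 5, 1, 1, 4 every 4 steps. Step 12 lands at position 0 of the cycle → 5.

(-16,-36,5)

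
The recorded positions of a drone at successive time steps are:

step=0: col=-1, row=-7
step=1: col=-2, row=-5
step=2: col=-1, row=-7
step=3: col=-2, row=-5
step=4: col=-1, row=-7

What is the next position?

The jumps are (-1,+2), (+1,-2), (-1,+2), (+1,-2) — a geometric progression with ratio -1.
step 5: col=-1, row=-7 + (-1,+2) → col=-2, row=-5

col=-2, row=-5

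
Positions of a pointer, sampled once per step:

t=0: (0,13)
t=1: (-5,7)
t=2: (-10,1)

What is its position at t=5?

(-25,-17)

Constant displacement of (-5,-6) per step.
step 3: (-10,1) + (-5,-6) → (-15,-5)
step 4: (-15,-5) + (-5,-6) → (-20,-11)
step 5: (-20,-11) + (-5,-6) → (-25,-17)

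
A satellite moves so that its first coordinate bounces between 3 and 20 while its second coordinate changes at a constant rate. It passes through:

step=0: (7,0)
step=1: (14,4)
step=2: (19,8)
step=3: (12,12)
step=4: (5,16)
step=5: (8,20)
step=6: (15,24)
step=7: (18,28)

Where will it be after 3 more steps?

The first coordinate reflects between 3 and 20, moving 7 per step.
  step 8: 18 → 11
  step 9: 11 → 4
  step 10: 4 → 9
The second coordinate changes by +4 each step: at step 10 it is 40.

(9,40)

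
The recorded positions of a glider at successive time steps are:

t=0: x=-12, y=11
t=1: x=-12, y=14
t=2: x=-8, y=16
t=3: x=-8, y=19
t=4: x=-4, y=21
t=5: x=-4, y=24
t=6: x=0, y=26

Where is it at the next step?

Step-to-step displacements: (+0, +3), (+4, +2), (+0, +3), (+4, +2), (+0, +3), (+4, +2) — a repeating cycle of length 2.
step 7: apply (+0, +3) → x=0, y=29

x=0, y=29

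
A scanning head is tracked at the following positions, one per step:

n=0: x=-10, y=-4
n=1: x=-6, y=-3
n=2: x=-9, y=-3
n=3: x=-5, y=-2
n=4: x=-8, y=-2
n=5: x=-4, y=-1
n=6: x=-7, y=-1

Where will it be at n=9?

Differencing gives (+4, +1), (-3, +0), (+4, +1), (-3, +0), (+4, +1), (-3, +0). This is the pattern (+4, +1), (-3, +0) repeated.
step 7: apply (+4, +1) → x=-3, y=0
step 8: apply (-3, +0) → x=-6, y=0
step 9: apply (+4, +1) → x=-2, y=1

x=-2, y=1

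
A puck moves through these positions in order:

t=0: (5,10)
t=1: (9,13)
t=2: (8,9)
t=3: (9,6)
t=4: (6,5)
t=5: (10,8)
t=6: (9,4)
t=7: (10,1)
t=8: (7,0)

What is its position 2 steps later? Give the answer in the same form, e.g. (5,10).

Differencing gives (+4,+3), (-1,-4), (+1,-3), (-3,-1), (+4,+3), (-1,-4), (+1,-3), (-3,-1). This is the pattern (+4,+3), (-1,-4), (+1,-3), (-3,-1) repeated.
step 9: apply (+4,+3) → (11,3)
step 10: apply (-1,-4) → (10,-1)

(10,-1)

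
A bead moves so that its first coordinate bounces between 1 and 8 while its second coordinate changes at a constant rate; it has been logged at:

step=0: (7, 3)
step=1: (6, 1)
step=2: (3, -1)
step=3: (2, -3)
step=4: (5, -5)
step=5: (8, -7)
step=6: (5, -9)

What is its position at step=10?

The first coordinate reflects between 1 and 8, moving 3 per step.
  step 7: 5 → 2
  step 8: 2 → 3
  step 9: 3 → 6
  step 10: 6 → 7
The second coordinate changes by -2 each step: at step 10 it is -17.

(7, -17)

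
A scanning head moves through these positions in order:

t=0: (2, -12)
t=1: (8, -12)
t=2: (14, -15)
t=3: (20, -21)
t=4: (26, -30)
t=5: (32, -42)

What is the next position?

(38, -57)

Successive displacements: (+6, +0), (+6, -3), (+6, -6), (+6, -9), (+6, -12) — each changes by (+0, -3).
step 6: (32, -42) + (+6, -15) → (38, -57)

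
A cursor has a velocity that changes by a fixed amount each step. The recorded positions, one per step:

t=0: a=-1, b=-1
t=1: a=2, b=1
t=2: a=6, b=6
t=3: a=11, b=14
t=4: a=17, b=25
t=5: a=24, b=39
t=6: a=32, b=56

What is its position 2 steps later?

a=51, b=99

Taking differences between consecutive positions: (+3,+2), (+4,+5), (+5,+8), (+6,+11), (+7,+14), (+8,+17). These grow by (+1,+3) each step.
step 7: a=32, b=56 + (+9,+20) → a=41, b=76
step 8: a=41, b=76 + (+10,+23) → a=51, b=99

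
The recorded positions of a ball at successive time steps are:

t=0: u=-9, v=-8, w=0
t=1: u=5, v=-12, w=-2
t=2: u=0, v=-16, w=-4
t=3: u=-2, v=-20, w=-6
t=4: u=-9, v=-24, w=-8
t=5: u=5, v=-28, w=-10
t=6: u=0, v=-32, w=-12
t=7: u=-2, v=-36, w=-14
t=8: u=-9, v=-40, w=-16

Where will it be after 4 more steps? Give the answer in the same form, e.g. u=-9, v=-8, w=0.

u=-9, v=-56, w=-24

U: cycles through -9, 5, 0, -2 every 4 steps. Step 12 lands at position 0 of the cycle → -9.
V: linear, -4 per step → -56 at step 12.
W: linear, -2 per step → -24 at step 12.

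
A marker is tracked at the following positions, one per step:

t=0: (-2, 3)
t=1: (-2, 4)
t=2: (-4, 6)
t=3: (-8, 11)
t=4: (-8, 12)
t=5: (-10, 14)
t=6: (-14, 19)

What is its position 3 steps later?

(-20, 27)

The moves between consecutive positions are (+0, +1), (-2, +2), (-4, +5), (+0, +1), (-2, +2), (-4, +5); they repeat the 3-cycle [(+0, +1), (-2, +2), (-4, +5)].
step 7: apply (+0, +1) → (-14, 20)
step 8: apply (-2, +2) → (-16, 22)
step 9: apply (-4, +5) → (-20, 27)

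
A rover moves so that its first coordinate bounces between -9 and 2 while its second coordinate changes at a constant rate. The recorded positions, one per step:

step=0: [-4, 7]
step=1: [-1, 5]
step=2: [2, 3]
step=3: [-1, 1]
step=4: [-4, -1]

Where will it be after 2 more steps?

The first coordinate reflects between -9 and 2, moving 3 per step.
  step 5: -4 → -7
  step 6: -7 → -8
The second coordinate changes by -2 each step: at step 6 it is -5.

[-8, -5]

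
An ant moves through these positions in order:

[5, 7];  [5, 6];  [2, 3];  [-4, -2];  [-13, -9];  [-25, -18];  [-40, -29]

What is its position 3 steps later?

[-103, -74]

Taking differences between consecutive positions: [+0, -1], [-3, -3], [-6, -5], [-9, -7], [-12, -9], [-15, -11]. These grow by [-3, -2] each step.
step 7: [-40, -29] + [-18, -13] → [-58, -42]
step 8: [-58, -42] + [-21, -15] → [-79, -57]
step 9: [-79, -57] + [-24, -17] → [-103, -74]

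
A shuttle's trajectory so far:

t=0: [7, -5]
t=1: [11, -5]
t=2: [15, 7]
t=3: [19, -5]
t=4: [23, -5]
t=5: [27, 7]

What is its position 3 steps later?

[39, 7]

The first coordinate changes by +4 each step, so at step 8 it is 7 + 8·(4) = 39.
The second coordinate repeats the cycle [-5, -5, 7] with period 3; step 8 mod 3 = 2, giving 7.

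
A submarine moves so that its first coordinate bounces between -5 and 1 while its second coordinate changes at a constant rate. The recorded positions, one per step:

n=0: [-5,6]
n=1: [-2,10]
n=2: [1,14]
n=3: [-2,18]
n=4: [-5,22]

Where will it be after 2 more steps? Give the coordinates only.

The first coordinate reflects between -5 and 1, moving 3 per step.
  step 5: -5 → -2
  step 6: -2 → 1
The second coordinate changes by +4 each step: at step 6 it is 30.

[1,30]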